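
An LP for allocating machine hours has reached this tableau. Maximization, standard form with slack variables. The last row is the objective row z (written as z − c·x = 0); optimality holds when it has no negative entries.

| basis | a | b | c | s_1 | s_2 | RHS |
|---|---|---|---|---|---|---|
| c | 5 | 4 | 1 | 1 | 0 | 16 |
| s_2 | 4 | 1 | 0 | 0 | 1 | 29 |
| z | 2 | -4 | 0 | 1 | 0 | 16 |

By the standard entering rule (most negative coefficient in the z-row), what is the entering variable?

b

Negative z-row entries: b: -4.
The most negative is -4 in column b, so b enters.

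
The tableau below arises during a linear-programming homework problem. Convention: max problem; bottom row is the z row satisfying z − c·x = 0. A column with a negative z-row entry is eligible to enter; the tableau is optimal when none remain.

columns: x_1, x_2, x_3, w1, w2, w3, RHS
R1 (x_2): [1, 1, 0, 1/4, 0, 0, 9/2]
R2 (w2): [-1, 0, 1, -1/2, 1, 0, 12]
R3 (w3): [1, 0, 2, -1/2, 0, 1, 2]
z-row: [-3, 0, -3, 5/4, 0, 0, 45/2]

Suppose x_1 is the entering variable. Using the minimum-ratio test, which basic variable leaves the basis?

w3

Column x_1 entries and ratios — x_2: (9/2)/1 = 9/2; w2: -1 ≤ 0, skip; w3: 2/1 = 2.
Smallest ratio is 2 in the row of w3, so w3 leaves.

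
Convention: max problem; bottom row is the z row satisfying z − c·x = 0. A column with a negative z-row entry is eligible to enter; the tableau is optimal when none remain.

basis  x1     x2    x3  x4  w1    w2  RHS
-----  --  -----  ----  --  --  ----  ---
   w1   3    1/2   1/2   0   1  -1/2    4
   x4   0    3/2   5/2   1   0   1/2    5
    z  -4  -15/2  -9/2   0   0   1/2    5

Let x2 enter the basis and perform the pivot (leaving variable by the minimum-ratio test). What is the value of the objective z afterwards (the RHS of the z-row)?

30

Ratio test on column x2 — row 1: 4/(1/2) = 8; row 2: 5/(3/2) = 10/3. Minimum is 10/3 at row 2 (x4 leaves); pivot element 3/2.
Pivot on row 2; the z-row RHS becomes 5 − (-15/2)·(10/3) = 30.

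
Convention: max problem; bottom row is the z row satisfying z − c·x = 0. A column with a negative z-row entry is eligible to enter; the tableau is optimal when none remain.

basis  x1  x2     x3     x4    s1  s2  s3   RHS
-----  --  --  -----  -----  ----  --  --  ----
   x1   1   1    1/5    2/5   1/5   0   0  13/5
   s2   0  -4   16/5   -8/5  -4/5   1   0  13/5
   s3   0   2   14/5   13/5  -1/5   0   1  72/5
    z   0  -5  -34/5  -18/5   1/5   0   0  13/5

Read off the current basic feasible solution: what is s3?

s3 is basic (row 3); its value is the RHS of that row, 72/5.

72/5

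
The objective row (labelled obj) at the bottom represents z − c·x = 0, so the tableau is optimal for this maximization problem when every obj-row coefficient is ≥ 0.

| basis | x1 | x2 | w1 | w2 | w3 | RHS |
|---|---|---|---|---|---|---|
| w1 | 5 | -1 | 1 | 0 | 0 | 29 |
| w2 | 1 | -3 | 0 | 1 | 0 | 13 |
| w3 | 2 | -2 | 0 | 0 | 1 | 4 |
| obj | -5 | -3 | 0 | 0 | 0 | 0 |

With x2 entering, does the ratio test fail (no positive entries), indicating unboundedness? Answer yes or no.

yes

Every constraint-row entry in column x2 is ≤ 0, so increasing x2 is unbounded.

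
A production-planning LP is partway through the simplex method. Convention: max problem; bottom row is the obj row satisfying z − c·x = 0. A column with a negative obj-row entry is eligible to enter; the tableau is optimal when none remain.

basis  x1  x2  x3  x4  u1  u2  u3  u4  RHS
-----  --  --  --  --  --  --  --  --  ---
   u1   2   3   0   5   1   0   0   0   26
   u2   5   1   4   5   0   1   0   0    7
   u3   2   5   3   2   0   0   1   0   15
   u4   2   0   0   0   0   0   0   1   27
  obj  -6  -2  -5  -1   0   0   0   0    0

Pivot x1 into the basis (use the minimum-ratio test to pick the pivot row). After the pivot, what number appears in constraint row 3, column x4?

0

Ratio test on column x1 — row 1: 26/2 = 13; row 2: 7/5 = 7/5; row 3: 15/2 = 15/2; row 4: 27/2 = 27/2. Minimum is 7/5 at row 2 (u2 leaves); pivot element 5.
Divide row 2 by 5; eliminate column x1 from the other rows.
Row 3 update in column x4: 2 − 2·1 = 0.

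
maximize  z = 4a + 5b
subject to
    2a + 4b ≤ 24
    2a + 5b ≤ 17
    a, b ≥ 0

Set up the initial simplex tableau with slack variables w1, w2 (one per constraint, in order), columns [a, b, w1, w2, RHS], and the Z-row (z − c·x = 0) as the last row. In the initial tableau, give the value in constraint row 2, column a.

Constraint 2 has coefficient 2 on a.

2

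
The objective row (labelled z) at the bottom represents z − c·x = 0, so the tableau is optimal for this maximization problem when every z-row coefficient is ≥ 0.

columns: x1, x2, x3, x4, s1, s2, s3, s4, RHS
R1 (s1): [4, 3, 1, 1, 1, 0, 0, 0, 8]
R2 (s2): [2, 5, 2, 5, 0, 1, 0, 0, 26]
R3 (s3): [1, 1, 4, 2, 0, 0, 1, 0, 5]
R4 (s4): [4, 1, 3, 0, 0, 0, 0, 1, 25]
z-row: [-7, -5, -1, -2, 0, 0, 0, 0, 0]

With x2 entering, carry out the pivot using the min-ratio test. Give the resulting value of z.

40/3

Ratio test on column x2 — row 1: 8/3 = 8/3; row 2: 26/5 = 26/5; row 3: 5/1 = 5; row 4: 25/1 = 25. Minimum is 8/3 at row 1 (s1 leaves); pivot element 3.
Pivot on row 1; the z-row RHS becomes 0 − (-5)·(8/3) = 40/3.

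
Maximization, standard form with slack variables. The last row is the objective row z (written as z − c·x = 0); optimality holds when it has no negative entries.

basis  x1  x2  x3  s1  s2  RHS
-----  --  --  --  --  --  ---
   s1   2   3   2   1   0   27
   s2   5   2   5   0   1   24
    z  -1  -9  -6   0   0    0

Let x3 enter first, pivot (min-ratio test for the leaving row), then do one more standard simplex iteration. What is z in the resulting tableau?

81

Ratio test on column x3 — row 1: 27/2 = 27/2; row 2: 24/5 = 24/5. Minimum is 24/5 at row 2 (s2 leaves); pivot element 5.
Pivot on row 2; the z-row RHS becomes 0 − (-6)·(24/5) = 144/5.
Next entering variable (most negative z-row entry -33/5): x2.
Ratio test on column x2 — row 1: (87/5)/(11/5) = 87/11; row 2: (24/5)/(2/5) = 12. Minimum is 87/11 at row 1 (s1 leaves); pivot element 11/5.
After the second pivot the z-row RHS is 144/5 − (-33/5)·(87/11) = 81.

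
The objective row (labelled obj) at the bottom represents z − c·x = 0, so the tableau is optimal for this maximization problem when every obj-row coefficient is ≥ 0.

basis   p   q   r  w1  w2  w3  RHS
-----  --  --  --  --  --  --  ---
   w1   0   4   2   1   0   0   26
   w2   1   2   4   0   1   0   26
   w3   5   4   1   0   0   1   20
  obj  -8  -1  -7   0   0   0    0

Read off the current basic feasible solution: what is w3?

w3 is basic (row 3); its value is the RHS of that row, 20.

20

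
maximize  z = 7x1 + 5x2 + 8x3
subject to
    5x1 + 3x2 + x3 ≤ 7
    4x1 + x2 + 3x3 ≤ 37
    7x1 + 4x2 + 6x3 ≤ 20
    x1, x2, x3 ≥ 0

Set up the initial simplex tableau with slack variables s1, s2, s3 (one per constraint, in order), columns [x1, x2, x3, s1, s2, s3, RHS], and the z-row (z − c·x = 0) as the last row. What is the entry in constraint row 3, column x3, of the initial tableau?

Constraint 3 has coefficient 6 on x3.

6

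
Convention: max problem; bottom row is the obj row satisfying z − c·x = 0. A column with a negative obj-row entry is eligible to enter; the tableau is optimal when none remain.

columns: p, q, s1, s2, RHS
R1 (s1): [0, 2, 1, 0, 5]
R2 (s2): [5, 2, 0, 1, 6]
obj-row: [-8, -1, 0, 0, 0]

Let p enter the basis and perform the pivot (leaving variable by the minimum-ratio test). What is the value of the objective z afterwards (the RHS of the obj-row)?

48/5

Ratio test on column p — row 1: entry 0 ≤ 0; row 2: 6/5 = 6/5. Minimum is 6/5 at row 2 (s2 leaves); pivot element 5.
Pivot on row 2; the obj-row RHS becomes 0 − (-8)·(6/5) = 48/5.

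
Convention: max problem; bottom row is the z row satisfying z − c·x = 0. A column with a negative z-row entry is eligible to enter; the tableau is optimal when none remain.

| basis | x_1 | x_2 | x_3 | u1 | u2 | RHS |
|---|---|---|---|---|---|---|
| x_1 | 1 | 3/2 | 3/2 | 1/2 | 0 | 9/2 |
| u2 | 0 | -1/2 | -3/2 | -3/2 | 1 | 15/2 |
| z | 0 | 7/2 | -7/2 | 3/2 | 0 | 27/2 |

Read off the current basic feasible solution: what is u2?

15/2

u2 is basic (row 2); its value is the RHS of that row, 15/2.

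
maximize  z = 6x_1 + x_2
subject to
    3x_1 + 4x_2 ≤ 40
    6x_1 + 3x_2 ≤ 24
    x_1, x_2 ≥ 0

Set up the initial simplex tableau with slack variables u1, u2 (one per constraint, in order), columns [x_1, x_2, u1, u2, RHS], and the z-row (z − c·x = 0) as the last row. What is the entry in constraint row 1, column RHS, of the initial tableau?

40

The RHS of constraint 1 is b_1 = 40.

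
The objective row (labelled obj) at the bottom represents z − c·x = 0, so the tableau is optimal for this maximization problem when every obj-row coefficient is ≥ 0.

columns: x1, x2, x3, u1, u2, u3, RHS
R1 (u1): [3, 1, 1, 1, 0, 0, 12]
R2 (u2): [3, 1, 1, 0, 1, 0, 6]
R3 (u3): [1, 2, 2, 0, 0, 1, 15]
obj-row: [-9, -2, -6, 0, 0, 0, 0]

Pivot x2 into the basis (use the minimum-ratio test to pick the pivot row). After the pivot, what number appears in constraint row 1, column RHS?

6

Ratio test on column x2 — row 1: 12/1 = 12; row 2: 6/1 = 6; row 3: 15/2 = 15/2. Minimum is 6 at row 2 (u2 leaves); pivot element 1.
Divide row 2 by 1; eliminate column x2 from the other rows.
Row 1 update in column RHS: 12 − 1·6 = 6.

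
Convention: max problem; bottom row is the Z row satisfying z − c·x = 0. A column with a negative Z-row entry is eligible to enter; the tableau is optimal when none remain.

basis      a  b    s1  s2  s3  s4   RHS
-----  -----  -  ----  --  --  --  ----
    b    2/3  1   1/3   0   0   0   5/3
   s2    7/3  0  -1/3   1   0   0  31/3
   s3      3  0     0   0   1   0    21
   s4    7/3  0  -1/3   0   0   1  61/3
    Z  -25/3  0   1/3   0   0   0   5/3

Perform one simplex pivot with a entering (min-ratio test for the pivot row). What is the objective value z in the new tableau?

Ratio test on column a — row 1: (5/3)/(2/3) = 5/2; row 2: (31/3)/(7/3) = 31/7; row 3: 21/3 = 7; row 4: (61/3)/(7/3) = 61/7. Minimum is 5/2 at row 1 (b leaves); pivot element 2/3.
Pivot on row 1; the Z-row RHS becomes 5/3 − (-25/3)·(5/2) = 45/2.

45/2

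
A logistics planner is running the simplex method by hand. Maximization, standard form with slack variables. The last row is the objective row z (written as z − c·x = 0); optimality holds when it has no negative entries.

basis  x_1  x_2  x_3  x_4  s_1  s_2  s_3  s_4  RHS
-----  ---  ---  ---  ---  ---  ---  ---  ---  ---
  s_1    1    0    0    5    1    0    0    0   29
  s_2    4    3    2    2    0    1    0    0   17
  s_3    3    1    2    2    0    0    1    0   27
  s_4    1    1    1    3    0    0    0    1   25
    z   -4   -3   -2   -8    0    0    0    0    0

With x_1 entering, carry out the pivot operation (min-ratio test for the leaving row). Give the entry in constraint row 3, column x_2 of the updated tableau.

-5/4

Ratio test on column x_1 — row 1: 29/1 = 29; row 2: 17/4 = 17/4; row 3: 27/3 = 9; row 4: 25/1 = 25. Minimum is 17/4 at row 2 (s_2 leaves); pivot element 4.
Divide row 2 by 4; eliminate column x_1 from the other rows.
Row 3 update in column x_2: 1 − 3·(3/4) = -5/4.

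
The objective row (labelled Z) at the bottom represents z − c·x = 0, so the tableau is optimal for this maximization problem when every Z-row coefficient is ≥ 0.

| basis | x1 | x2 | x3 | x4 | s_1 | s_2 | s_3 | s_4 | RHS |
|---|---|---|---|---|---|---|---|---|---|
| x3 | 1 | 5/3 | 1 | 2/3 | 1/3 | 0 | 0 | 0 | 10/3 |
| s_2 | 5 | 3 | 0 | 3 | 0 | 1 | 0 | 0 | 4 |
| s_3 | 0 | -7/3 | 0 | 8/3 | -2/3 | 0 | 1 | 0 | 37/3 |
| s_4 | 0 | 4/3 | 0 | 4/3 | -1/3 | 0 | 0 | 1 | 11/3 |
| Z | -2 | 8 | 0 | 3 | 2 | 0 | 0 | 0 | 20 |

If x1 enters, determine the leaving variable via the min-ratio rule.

Column x1 entries and ratios — x3: (10/3)/1 = 10/3; s_2: 4/5 = 4/5; s_3: 0 ≤ 0, skip; s_4: 0 ≤ 0, skip.
Smallest ratio is 4/5 in the row of s_2, so s_2 leaves.

s_2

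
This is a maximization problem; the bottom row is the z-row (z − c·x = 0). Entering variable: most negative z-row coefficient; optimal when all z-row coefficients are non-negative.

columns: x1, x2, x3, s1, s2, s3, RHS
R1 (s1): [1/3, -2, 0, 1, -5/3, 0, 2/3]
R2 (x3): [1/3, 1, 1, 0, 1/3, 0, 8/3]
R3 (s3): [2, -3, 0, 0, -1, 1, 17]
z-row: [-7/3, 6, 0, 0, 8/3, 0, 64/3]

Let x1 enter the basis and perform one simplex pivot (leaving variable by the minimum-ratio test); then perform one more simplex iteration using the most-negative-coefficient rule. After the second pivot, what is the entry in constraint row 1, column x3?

5/2

Ratio test on column x1 — row 1: (2/3)/(1/3) = 2; row 2: (8/3)/(1/3) = 8; row 3: 17/2 = 17/2. Minimum is 2 at row 1 (s1 leaves); pivot element 1/3.
Divide row 1 by 1/3; eliminate column x1 from the other rows.
Second iteration: most negative z-row entry is -9 in column s2, so s2 enters.
Ratio test on column s2 — row 1: entry -5 ≤ 0; row 2: 2/2 = 1; row 3: 13/9 = 13/9. Minimum is 1 at row 2 (x3 leaves); pivot element 2.
Divide row 2 by 2; eliminate column s2 from the other rows.
After both pivots, the entry at constraint row 1, column x3 is 5/2.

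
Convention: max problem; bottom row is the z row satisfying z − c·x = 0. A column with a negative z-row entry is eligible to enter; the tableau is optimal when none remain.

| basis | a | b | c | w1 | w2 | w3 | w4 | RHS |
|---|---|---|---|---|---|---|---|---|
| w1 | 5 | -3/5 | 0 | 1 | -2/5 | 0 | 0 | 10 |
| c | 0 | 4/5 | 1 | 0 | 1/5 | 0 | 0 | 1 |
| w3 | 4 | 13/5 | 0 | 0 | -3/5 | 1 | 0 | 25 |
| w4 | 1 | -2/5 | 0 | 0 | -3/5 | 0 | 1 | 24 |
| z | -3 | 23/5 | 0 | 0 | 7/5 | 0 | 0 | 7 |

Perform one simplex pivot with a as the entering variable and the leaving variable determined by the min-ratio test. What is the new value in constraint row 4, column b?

Ratio test on column a — row 1: 10/5 = 2; row 2: entry 0 ≤ 0; row 3: 25/4 = 25/4; row 4: 24/1 = 24. Minimum is 2 at row 1 (w1 leaves); pivot element 5.
Divide row 1 by 5; eliminate column a from the other rows.
Row 4 update in column b: -2/5 − 1·(-3/25) = -7/25.

-7/25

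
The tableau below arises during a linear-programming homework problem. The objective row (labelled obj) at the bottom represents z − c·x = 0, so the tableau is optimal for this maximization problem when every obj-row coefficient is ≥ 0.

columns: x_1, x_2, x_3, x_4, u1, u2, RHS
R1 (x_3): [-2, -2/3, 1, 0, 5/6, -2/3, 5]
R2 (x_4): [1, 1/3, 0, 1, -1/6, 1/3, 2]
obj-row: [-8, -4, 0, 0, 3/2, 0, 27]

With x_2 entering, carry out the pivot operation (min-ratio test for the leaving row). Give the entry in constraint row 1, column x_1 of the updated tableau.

Ratio test on column x_2 — row 1: entry -2/3 ≤ 0; row 2: 2/(1/3) = 6. Minimum is 6 at row 2 (x_4 leaves); pivot element 1/3.
Divide row 2 by 1/3; eliminate column x_2 from the other rows.
Row 1 update in column x_1: -2 − (-2/3)·3 = 0.

0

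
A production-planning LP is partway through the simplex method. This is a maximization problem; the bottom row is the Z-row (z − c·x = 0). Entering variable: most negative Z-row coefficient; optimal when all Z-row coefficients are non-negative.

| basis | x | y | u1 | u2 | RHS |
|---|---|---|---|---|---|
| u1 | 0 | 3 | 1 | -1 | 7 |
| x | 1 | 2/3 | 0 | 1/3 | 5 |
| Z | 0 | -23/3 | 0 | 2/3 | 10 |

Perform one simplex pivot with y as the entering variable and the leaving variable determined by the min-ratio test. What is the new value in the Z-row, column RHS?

251/9

Ratio test on column y — row 1: 7/3 = 7/3; row 2: 5/(2/3) = 15/2. Minimum is 7/3 at row 1 (u1 leaves); pivot element 3.
Divide row 1 by 3; eliminate column y from the other rows.
Z-row update in column RHS: 10 − (-23/3)·(7/3) = 251/9.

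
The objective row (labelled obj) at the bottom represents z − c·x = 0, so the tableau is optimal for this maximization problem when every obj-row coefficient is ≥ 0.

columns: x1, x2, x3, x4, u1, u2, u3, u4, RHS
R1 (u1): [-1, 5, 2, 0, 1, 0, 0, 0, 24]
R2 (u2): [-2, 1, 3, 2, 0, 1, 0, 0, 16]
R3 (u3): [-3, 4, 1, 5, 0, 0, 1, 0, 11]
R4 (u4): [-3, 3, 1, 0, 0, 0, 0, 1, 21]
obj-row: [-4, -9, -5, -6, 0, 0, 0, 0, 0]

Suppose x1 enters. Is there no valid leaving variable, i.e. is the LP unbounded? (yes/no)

Every constraint-row entry in column x1 is ≤ 0, so increasing x1 is unbounded.

yes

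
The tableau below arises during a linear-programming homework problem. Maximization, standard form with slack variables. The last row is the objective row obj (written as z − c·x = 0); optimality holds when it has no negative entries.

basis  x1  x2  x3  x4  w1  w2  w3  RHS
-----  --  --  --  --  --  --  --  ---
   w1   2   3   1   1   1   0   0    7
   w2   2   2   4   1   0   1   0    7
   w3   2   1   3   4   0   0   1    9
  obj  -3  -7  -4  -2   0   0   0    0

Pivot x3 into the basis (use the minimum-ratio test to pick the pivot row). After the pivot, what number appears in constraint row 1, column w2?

Ratio test on column x3 — row 1: 7/1 = 7; row 2: 7/4 = 7/4; row 3: 9/3 = 3. Minimum is 7/4 at row 2 (w2 leaves); pivot element 4.
Divide row 2 by 4; eliminate column x3 from the other rows.
Row 1 update in column w2: 0 − 1·(1/4) = -1/4.

-1/4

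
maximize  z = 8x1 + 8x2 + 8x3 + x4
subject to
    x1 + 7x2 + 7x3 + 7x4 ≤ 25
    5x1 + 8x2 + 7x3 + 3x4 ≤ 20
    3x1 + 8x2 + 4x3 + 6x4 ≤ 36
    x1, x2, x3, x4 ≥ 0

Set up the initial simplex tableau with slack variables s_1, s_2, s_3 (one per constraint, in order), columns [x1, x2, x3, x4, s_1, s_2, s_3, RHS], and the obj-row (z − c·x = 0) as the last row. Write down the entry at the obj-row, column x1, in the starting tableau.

-8

The obj-row carries the negated objective coefficients: the x1 entry is -8.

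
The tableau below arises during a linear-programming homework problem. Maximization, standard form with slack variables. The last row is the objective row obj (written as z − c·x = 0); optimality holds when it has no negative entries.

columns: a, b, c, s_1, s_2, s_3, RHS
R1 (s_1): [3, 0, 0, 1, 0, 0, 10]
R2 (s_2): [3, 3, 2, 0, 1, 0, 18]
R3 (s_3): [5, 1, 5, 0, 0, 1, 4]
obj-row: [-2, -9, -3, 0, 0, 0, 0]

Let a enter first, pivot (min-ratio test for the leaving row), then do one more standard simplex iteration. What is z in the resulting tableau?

Ratio test on column a — row 1: 10/3 = 10/3; row 2: 18/3 = 6; row 3: 4/5 = 4/5. Minimum is 4/5 at row 3 (s_3 leaves); pivot element 5.
Pivot on row 3; the obj-row RHS becomes 0 − (-2)·(4/5) = 8/5.
Next entering variable (most negative obj-row entry -43/5): b.
Ratio test on column b — row 1: entry -3/5 ≤ 0; row 2: (78/5)/(12/5) = 13/2; row 3: (4/5)/(1/5) = 4. Minimum is 4 at row 3 (a leaves); pivot element 1/5.
After the second pivot the obj-row RHS is 8/5 − (-43/5)·4 = 36.

36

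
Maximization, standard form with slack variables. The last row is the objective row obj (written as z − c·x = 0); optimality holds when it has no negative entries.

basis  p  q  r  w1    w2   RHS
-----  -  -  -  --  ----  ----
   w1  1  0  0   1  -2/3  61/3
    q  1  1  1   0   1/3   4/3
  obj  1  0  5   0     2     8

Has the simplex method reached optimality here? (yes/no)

yes

Every obj-row coefficient is ≥ 0, so the tableau is optimal.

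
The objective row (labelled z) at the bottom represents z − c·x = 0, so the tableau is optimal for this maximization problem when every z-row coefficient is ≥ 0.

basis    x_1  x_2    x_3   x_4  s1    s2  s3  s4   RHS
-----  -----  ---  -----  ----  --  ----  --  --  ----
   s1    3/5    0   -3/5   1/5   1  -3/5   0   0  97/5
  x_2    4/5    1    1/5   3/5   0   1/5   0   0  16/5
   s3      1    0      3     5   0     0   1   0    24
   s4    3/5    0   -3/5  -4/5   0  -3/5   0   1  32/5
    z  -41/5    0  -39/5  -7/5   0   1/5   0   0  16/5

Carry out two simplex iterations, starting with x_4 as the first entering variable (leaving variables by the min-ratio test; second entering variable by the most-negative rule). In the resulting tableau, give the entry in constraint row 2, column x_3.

-4/17

Ratio test on column x_4 — row 1: (97/5)/(1/5) = 97; row 2: (16/5)/(3/5) = 16/3; row 3: 24/5 = 24/5; row 4: entry -4/5 ≤ 0. Minimum is 24/5 at row 3 (s3 leaves); pivot element 5.
Divide row 3 by 5; eliminate column x_4 from the other rows.
Second iteration: most negative z-row entry is -198/25 in column x_1, so x_1 enters.
Ratio test on column x_1 — row 1: (461/25)/(14/25) = 461/14; row 2: (8/25)/(17/25) = 8/17; row 3: (24/5)/(1/5) = 24; row 4: (256/25)/(19/25) = 256/19. Minimum is 8/17 at row 2 (x_2 leaves); pivot element 17/25.
Divide row 2 by 17/25; eliminate column x_1 from the other rows.
After both pivots, the entry at constraint row 2, column x_3 is -4/17.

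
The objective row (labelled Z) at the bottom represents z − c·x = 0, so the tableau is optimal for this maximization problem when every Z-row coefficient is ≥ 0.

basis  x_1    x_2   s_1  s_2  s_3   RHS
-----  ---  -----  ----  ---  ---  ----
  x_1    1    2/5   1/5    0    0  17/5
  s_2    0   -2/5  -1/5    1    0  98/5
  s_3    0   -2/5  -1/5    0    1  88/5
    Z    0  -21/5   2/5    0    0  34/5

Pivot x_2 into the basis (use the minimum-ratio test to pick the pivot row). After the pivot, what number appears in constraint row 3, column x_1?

1

Ratio test on column x_2 — row 1: (17/5)/(2/5) = 17/2; row 2: entry -2/5 ≤ 0; row 3: entry -2/5 ≤ 0. Minimum is 17/2 at row 1 (x_1 leaves); pivot element 2/5.
Divide row 1 by 2/5; eliminate column x_2 from the other rows.
Row 3 update in column x_1: 0 − (-2/5)·(5/2) = 1.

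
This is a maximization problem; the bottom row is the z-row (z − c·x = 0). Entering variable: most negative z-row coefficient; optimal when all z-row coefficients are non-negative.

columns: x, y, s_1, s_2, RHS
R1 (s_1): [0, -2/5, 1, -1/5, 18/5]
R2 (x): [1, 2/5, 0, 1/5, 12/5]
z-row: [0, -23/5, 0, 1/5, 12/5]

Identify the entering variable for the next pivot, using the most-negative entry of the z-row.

Negative z-row entries: y: -23/5.
The most negative is -23/5 in column y, so y enters.

y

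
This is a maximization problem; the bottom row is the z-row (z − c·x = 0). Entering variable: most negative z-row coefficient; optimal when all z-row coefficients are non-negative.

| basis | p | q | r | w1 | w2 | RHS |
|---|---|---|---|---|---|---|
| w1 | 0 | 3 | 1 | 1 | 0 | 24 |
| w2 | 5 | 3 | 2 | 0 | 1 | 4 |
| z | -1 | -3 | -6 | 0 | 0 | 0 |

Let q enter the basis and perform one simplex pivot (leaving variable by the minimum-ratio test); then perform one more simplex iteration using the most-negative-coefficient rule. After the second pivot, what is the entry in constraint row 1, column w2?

-1/2

Ratio test on column q — row 1: 24/3 = 8; row 2: 4/3 = 4/3. Minimum is 4/3 at row 2 (w2 leaves); pivot element 3.
Divide row 2 by 3; eliminate column q from the other rows.
Second iteration: most negative z-row entry is -4 in column r, so r enters.
Ratio test on column r — row 1: entry -1 ≤ 0; row 2: (4/3)/(2/3) = 2. Minimum is 2 at row 2 (q leaves); pivot element 2/3.
Divide row 2 by 2/3; eliminate column r from the other rows.
After both pivots, the entry at constraint row 1, column w2 is -1/2.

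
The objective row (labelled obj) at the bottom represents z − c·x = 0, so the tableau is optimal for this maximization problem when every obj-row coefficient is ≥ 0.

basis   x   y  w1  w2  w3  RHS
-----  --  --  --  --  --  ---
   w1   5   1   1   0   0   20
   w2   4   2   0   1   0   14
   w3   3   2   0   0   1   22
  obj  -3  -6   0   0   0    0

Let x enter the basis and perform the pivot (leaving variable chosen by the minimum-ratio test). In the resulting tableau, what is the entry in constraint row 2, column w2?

1/4

Ratio test on column x — row 1: 20/5 = 4; row 2: 14/4 = 7/2; row 3: 22/3 = 22/3. Minimum is 7/2 at row 2 (w2 leaves); pivot element 4.
Divide row 2 by 4; eliminate column x from the other rows.
In the new row 2, the w2 entry is the old entry divided by the pivot: 1/4 = 1/4.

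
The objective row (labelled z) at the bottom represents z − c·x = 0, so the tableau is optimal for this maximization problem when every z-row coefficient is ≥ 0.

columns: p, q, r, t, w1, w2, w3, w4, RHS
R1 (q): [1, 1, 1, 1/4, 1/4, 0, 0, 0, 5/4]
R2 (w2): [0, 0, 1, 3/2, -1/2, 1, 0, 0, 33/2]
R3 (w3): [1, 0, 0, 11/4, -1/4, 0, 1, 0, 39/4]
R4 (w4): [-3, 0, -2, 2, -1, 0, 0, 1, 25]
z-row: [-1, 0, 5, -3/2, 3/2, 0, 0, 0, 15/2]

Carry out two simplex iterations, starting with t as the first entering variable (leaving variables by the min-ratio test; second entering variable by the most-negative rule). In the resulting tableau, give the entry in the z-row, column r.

Ratio test on column t — row 1: (5/4)/(1/4) = 5; row 2: (33/2)/(3/2) = 11; row 3: (39/4)/(11/4) = 39/11; row 4: 25/2 = 25/2. Minimum is 39/11 at row 3 (w3 leaves); pivot element 11/4.
Divide row 3 by 11/4; eliminate column t from the other rows.
Second iteration: most negative z-row entry is -5/11 in column p, so p enters.
Ratio test on column p — row 1: (4/11)/(10/11) = 2/5; row 2: entry -6/11 ≤ 0; row 3: (39/11)/(4/11) = 39/4; row 4: entry -41/11 ≤ 0. Minimum is 2/5 at row 1 (q leaves); pivot element 10/11.
Divide row 1 by 10/11; eliminate column p from the other rows.
After both pivots, the entry at the z-row, column r is 11/2.

11/2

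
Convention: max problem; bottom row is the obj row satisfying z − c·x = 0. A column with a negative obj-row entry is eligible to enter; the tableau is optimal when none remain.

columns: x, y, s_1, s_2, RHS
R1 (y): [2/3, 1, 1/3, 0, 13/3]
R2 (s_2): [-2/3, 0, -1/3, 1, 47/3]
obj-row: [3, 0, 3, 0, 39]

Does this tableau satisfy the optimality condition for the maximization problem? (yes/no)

yes

Every obj-row coefficient is ≥ 0, so the tableau is optimal.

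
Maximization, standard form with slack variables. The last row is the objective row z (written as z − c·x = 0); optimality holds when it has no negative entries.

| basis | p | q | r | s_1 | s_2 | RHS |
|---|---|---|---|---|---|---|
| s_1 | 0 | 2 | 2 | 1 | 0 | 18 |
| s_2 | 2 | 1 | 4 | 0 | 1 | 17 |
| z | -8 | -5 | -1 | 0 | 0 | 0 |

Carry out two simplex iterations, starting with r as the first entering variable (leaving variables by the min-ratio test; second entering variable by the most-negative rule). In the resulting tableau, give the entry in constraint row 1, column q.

2

Ratio test on column r — row 1: 18/2 = 9; row 2: 17/4 = 17/4. Minimum is 17/4 at row 2 (s_2 leaves); pivot element 4.
Divide row 2 by 4; eliminate column r from the other rows.
Second iteration: most negative z-row entry is -15/2 in column p, so p enters.
Ratio test on column p — row 1: entry -1 ≤ 0; row 2: (17/4)/(1/2) = 17/2. Minimum is 17/2 at row 2 (r leaves); pivot element 1/2.
Divide row 2 by 1/2; eliminate column p from the other rows.
After both pivots, the entry at constraint row 1, column q is 2.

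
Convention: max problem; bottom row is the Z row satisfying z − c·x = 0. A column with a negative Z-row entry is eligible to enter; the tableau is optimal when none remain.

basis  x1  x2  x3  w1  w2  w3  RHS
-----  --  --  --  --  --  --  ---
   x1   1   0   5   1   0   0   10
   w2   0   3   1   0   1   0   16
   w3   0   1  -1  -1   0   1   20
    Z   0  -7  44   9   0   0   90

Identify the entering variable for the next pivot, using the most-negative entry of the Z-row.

Negative Z-row entries: x2: -7.
The most negative is -7 in column x2, so x2 enters.

x2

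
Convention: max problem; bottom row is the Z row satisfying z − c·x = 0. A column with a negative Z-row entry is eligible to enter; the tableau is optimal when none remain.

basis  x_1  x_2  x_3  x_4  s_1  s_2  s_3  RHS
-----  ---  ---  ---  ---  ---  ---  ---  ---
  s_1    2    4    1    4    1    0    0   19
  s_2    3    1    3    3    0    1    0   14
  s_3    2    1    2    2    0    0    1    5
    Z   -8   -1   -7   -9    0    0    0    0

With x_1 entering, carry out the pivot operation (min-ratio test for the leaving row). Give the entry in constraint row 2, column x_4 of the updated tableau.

0

Ratio test on column x_1 — row 1: 19/2 = 19/2; row 2: 14/3 = 14/3; row 3: 5/2 = 5/2. Minimum is 5/2 at row 3 (s_3 leaves); pivot element 2.
Divide row 3 by 2; eliminate column x_1 from the other rows.
Row 2 update in column x_4: 3 − 3·1 = 0.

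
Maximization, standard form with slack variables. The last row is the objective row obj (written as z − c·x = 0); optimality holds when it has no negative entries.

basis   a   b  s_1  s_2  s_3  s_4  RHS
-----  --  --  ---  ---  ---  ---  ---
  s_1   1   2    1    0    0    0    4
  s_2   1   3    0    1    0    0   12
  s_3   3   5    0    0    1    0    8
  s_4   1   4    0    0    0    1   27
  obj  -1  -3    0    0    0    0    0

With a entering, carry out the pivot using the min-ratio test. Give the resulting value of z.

Ratio test on column a — row 1: 4/1 = 4; row 2: 12/1 = 12; row 3: 8/3 = 8/3; row 4: 27/1 = 27. Minimum is 8/3 at row 3 (s_3 leaves); pivot element 3.
Pivot on row 3; the obj-row RHS becomes 0 − (-1)·(8/3) = 8/3.

8/3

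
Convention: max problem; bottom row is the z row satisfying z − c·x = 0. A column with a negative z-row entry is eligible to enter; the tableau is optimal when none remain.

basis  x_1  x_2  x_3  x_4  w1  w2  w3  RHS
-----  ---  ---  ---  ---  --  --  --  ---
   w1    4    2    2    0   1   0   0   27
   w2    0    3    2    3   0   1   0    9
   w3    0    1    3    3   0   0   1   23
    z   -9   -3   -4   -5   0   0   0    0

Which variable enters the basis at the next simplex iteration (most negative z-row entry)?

x_1

Negative z-row entries: x_1: -9, x_2: -3, x_3: -4, x_4: -5.
The most negative is -9 in column x_1, so x_1 enters.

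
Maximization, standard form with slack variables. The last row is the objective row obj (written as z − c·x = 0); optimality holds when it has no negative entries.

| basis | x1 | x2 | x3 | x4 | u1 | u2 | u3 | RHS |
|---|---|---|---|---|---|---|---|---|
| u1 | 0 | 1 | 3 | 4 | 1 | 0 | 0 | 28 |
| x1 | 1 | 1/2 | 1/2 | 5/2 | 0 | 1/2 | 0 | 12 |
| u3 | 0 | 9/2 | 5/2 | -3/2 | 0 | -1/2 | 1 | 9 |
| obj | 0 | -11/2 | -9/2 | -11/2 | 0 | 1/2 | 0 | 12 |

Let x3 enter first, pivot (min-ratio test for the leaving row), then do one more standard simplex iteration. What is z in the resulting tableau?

Ratio test on column x3 — row 1: 28/3 = 28/3; row 2: 12/(1/2) = 24; row 3: 9/(5/2) = 18/5. Minimum is 18/5 at row 3 (u3 leaves); pivot element 5/2.
Pivot on row 3; the obj-row RHS becomes 12 − (-9/2)·(18/5) = 141/5.
Next entering variable (most negative obj-row entry -41/5): x4.
Ratio test on column x4 — row 1: (86/5)/(29/5) = 86/29; row 2: (51/5)/(14/5) = 51/14; row 3: entry -3/5 ≤ 0. Minimum is 86/29 at row 1 (u1 leaves); pivot element 29/5.
After the second pivot the obj-row RHS is 141/5 − (-41/5)·(86/29) = 1523/29.

1523/29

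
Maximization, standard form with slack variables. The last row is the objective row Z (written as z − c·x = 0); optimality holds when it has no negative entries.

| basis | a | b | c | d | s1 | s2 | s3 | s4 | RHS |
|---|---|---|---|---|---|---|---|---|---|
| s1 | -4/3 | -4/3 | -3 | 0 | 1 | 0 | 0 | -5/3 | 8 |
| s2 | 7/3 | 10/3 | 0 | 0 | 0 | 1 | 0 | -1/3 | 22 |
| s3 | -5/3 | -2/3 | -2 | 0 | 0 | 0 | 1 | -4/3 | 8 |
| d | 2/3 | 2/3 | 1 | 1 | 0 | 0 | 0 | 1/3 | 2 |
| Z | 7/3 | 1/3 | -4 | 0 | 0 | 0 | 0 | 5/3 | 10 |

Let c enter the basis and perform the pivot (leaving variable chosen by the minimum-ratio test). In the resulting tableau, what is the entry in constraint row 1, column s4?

Ratio test on column c — row 1: entry -3 ≤ 0; row 2: entry 0 ≤ 0; row 3: entry -2 ≤ 0; row 4: 2/1 = 2. Minimum is 2 at row 4 (d leaves); pivot element 1.
Divide row 4 by 1; eliminate column c from the other rows.
Row 1 update in column s4: -5/3 − (-3)·(1/3) = -2/3.

-2/3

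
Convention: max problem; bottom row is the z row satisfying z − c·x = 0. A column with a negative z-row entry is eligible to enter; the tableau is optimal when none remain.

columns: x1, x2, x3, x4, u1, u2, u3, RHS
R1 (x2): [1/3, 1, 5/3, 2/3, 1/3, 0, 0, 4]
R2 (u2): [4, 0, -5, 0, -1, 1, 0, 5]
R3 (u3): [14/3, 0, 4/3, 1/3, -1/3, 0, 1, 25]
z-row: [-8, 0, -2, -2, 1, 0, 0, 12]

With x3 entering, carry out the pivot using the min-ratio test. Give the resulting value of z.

84/5

Ratio test on column x3 — row 1: 4/(5/3) = 12/5; row 2: entry -5 ≤ 0; row 3: 25/(4/3) = 75/4. Minimum is 12/5 at row 1 (x2 leaves); pivot element 5/3.
Pivot on row 1; the z-row RHS becomes 12 − (-2)·(12/5) = 84/5.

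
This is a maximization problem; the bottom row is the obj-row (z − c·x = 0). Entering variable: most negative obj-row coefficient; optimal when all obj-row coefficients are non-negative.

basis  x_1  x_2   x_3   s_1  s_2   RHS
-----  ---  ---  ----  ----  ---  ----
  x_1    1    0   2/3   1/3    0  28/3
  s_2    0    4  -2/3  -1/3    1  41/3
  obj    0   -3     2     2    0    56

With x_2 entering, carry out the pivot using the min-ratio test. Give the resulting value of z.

265/4

Ratio test on column x_2 — row 1: entry 0 ≤ 0; row 2: (41/3)/4 = 41/12. Minimum is 41/12 at row 2 (s_2 leaves); pivot element 4.
Pivot on row 2; the obj-row RHS becomes 56 − (-3)·(41/12) = 265/4.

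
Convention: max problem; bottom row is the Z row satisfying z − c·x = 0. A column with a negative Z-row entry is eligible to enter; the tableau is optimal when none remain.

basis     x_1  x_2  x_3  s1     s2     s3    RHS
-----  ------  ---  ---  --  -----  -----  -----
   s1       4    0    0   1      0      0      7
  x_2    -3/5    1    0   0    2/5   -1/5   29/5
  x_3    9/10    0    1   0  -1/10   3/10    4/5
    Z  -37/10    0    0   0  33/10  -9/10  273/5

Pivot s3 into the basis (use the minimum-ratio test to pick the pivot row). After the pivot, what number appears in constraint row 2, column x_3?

2/3

Ratio test on column s3 — row 1: entry 0 ≤ 0; row 2: entry -1/5 ≤ 0; row 3: (4/5)/(3/10) = 8/3. Minimum is 8/3 at row 3 (x_3 leaves); pivot element 3/10.
Divide row 3 by 3/10; eliminate column s3 from the other rows.
Row 2 update in column x_3: 0 − (-1/5)·(10/3) = 2/3.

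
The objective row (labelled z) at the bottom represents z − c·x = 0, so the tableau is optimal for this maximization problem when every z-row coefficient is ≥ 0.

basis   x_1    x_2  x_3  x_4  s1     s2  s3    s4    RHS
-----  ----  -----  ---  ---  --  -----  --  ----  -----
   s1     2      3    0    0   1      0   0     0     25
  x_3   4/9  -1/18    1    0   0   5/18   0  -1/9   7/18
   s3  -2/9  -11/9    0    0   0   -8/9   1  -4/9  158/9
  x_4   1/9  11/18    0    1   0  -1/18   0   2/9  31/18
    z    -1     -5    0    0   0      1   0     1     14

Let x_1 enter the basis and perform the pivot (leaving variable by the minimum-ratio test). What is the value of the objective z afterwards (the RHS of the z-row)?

Ratio test on column x_1 — row 1: 25/2 = 25/2; row 2: (7/18)/(4/9) = 7/8; row 3: entry -2/9 ≤ 0; row 4: (31/18)/(1/9) = 31/2. Minimum is 7/8 at row 2 (x_3 leaves); pivot element 4/9.
Pivot on row 2; the z-row RHS becomes 14 − (-1)·(7/8) = 119/8.

119/8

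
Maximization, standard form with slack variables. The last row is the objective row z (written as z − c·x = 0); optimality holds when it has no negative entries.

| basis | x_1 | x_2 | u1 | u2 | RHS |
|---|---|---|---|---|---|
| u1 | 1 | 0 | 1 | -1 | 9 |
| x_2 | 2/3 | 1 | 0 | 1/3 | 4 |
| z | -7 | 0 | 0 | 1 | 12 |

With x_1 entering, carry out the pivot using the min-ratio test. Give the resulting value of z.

Ratio test on column x_1 — row 1: 9/1 = 9; row 2: 4/(2/3) = 6. Minimum is 6 at row 2 (x_2 leaves); pivot element 2/3.
Pivot on row 2; the z-row RHS becomes 12 − (-7)·6 = 54.

54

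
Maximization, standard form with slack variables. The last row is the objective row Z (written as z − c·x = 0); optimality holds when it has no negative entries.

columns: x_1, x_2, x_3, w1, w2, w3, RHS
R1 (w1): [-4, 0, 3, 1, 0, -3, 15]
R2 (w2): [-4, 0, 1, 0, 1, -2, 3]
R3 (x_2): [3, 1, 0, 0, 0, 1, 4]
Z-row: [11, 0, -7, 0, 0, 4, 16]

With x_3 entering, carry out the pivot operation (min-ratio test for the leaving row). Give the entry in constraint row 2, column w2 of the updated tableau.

Ratio test on column x_3 — row 1: 15/3 = 5; row 2: 3/1 = 3; row 3: entry 0 ≤ 0. Minimum is 3 at row 2 (w2 leaves); pivot element 1.
Divide row 2 by 1; eliminate column x_3 from the other rows.
In the new row 2, the w2 entry is the old entry divided by the pivot: 1/1 = 1.

1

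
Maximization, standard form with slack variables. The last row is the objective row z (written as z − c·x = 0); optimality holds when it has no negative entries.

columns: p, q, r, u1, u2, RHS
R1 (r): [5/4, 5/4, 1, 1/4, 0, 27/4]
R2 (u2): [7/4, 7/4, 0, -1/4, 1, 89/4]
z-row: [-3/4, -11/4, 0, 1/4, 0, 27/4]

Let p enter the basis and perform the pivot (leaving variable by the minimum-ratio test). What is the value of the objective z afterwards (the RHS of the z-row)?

54/5

Ratio test on column p — row 1: (27/4)/(5/4) = 27/5; row 2: (89/4)/(7/4) = 89/7. Minimum is 27/5 at row 1 (r leaves); pivot element 5/4.
Pivot on row 1; the z-row RHS becomes 27/4 − (-3/4)·(27/5) = 54/5.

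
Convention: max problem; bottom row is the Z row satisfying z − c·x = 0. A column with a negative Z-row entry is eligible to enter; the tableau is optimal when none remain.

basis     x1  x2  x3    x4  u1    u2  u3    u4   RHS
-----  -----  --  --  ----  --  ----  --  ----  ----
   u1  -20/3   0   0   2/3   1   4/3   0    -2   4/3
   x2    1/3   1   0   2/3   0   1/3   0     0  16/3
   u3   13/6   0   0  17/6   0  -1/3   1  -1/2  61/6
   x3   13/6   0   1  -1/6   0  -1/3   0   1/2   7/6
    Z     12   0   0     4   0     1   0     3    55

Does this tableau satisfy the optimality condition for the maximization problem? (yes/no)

Every Z-row coefficient is ≥ 0, so the tableau is optimal.

yes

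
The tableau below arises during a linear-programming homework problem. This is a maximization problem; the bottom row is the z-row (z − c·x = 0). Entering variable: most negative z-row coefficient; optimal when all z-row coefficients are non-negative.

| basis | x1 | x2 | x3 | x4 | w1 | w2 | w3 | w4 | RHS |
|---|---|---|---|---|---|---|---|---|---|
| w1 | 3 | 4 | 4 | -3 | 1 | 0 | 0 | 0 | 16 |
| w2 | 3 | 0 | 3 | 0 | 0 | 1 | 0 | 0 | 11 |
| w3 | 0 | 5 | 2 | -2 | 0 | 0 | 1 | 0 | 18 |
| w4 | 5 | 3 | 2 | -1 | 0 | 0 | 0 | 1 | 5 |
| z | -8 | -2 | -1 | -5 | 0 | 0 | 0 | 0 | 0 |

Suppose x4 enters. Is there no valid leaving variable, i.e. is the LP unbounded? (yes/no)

yes

Every constraint-row entry in column x4 is ≤ 0, so increasing x4 is unbounded.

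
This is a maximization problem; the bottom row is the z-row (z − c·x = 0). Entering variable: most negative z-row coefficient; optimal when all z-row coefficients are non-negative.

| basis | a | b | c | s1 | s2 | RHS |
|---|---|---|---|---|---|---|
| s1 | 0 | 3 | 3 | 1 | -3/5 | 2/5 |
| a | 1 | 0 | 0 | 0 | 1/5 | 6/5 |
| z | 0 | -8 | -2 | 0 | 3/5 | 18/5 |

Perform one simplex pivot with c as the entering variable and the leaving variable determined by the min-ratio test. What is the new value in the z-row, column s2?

Ratio test on column c — row 1: (2/5)/3 = 2/15; row 2: entry 0 ≤ 0. Minimum is 2/15 at row 1 (s1 leaves); pivot element 3.
Divide row 1 by 3; eliminate column c from the other rows.
z-row update in column s2: 3/5 − (-2)·(-1/5) = 1/5.

1/5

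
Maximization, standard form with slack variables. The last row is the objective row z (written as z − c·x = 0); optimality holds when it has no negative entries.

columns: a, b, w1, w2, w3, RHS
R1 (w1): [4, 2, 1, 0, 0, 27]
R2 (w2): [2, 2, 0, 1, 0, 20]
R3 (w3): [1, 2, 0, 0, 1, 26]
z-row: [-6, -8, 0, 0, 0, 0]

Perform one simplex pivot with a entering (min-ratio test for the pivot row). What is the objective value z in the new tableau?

81/2

Ratio test on column a — row 1: 27/4 = 27/4; row 2: 20/2 = 10; row 3: 26/1 = 26. Minimum is 27/4 at row 1 (w1 leaves); pivot element 4.
Pivot on row 1; the z-row RHS becomes 0 − (-6)·(27/4) = 81/2.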